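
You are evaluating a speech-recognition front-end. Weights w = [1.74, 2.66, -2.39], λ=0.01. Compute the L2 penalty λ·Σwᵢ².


‖w‖₂² = (1.74)² + (2.66)² + (-2.39)²
     = 3.0276 + 7.0756 + 5.7121
     = 15.8153
λ·‖w‖₂² = 0.01·15.8153 = 0.158153

0.158153


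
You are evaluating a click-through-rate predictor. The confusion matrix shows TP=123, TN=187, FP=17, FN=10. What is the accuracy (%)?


Accuracy = (TP+TN)/(TP+TN+FP+FN)
= (123+187)/(337)
= 310/337 = 91.99%

91.99%


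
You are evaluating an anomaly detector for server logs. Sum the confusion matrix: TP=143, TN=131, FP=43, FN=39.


Total = TP + TN + FP + FN
= 143 + 131 + 43 + 39
= 356
(Predicted positive: 186, predicted negative: 170)

356


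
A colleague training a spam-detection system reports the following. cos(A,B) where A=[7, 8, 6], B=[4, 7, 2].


A·B = 7·4 + 8·7 + 6·2 = 96
‖A‖ = √149 = 12.2066, ‖B‖ = √69 = 8.3066
cos = 96/(√149·√69) = 96/√10281 = 0.9468

0.9468


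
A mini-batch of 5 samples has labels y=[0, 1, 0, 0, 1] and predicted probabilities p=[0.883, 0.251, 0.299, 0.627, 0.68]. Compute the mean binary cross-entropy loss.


L[0] = -ln(1-0.883) = -ln(0.117) = 2.1456
L[1] = -ln(0.251) = 1.3823
L[2] = -ln(1-0.299) = -ln(0.701) = 0.3552
L[3] = -ln(1-0.627) = -ln(0.373) = 0.9862
L[4] = -ln(0.68) = 0.3857
mean = (2.1456 + 1.3823 + 0.3552 + 0.9862 + 0.3857)/5 = 1.051

1.051


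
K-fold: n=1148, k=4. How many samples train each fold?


Fold size = 1148/4 = 287
Training per fold = 1148 - 287 = 861

861


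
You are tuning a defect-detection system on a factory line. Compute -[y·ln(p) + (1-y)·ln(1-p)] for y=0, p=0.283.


BCE = -[y·ln(p) + (1-y)·ln(1-p)]
= -0 - 1·ln(1-0.283)
= -ln(0.717) = 0.3327

0.3327


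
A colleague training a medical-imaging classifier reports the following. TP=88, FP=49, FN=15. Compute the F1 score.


Precision = 88/137 = 0.6423
Recall = 88/103 = 0.8544
F1 = 2·P·R/(P+R) = 2·TP/(2·TP+FP+FN) = 176/(176+49+15) = 176/240 = 0.7333

0.7333


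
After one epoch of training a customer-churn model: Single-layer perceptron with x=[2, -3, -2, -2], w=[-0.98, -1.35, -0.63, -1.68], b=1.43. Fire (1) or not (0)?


z = (2)·(-0.98) + (-3)·(-1.35) + (-2)·(-0.63) + (-2)·(-1.68) + 1.43
  = 8.14
step(z) = 1 (z≥0)

1


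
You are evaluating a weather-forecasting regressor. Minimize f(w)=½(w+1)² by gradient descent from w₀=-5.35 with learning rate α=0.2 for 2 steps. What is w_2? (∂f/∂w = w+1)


step 1: grad = -5.35+1 = -4.35; w = -5.35 - 0.2·(-4.35) = -4.48
step 2: grad = -4.48+1 = -3.48; w = -4.48 - 0.2·(-3.48) = -3.784

-3.784


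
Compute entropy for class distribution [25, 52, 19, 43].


Probabilities: [25/139, 52/139, 19/139, 43/139] ≈ [0.1799, 0.3741, 0.1367, 0.3094]
H = -((25/139)·log₂(25/139) + (52/139)·log₂(52/139) + (19/139)·log₂(19/139) + (43/139)·log₂(43/139))
  = 1.8919 bits

1.8919 bits


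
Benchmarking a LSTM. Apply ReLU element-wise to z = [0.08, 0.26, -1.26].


ReLU(0.08) = max(0, 0.08) = 0.08
ReLU(0.26) = max(0, 0.26) = 0.26
ReLU(-1.26) = max(0, -1.26) = 0.0
result = [0.08, 0.26, 0.0]

[0.08, 0.26, 0.0]


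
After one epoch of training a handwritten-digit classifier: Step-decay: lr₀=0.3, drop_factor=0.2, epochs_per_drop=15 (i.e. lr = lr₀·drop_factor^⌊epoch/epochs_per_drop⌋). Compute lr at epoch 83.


n_drops = ⌊83/15⌋ = 5
lr = 0.3·0.2^5 = 0.3·0.00032 = 0.000096

0.000096


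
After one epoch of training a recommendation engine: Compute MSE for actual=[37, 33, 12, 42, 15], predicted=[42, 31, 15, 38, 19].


Squared errors: (37-42)²=25, (33-31)²=4, (12-15)²=9, (42-38)²=16, (15-19)²=16
Sum = 70
MSE = 70/5 = 14

14


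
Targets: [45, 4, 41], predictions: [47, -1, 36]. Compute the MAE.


Absolute errors: |45-47|=2, |4+ 1|=5, |41-36|=5
Sum = 12
MAE = 12/3 = 4

4


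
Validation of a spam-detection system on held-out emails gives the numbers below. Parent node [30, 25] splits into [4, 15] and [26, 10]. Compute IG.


Parent = [30, 25], H_parent = 0.994
H_left = 0.7425 (n=19), H_right = 0.8524 (n=36)
H_children = (19/55)·0.7425 + (36/55)·0.8524 = 0.8144
IG = 0.994 - 0.8144 = 0.1796

0.1796


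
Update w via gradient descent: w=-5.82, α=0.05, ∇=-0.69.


w_new = w - α·∇
= -5.82 - 0.05·-0.69
= -5.82 + 0.0345
= -5.7855

-5.7855


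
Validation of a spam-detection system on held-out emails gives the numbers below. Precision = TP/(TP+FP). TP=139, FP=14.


Precision = TP/(TP+FP)
= 139/(139+14)
= 139/153 = 90.85%

90.85%


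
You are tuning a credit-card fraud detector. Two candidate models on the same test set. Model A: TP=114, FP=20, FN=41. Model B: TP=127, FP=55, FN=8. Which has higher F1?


Model A: P=114/134=0.8507, R=114/155=0.7355, F1=2PR/(P+R)=2TP/(2TP+FP+FN)=228/289=0.7889
Model B: P=127/182=0.6978, R=127/135=0.9407, F1=2PR/(P+R)=2TP/(2TP+FP+FN)=254/317=0.8013
0.7889 < 0.8013 → Model B

Model B


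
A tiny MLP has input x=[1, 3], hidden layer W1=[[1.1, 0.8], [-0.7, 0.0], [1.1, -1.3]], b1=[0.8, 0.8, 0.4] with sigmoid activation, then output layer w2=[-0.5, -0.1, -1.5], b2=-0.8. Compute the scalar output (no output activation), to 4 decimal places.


z1[0] = (1.1)·(1) + (0.8)·(3) + 0.8 = 4.3
z1[1] = (-0.7)·(1) + (0.0)·(3) + 0.8 = 0.1
z1[2] = (1.1)·(1) + (-1.3)·(3) + 0.4 = -2.4
h = sigmoid(z1) = [0.9866, 0.525, 0.0832]
output = (-0.5)·(0.9866) + (-0.1)·(0.525) + (-1.5)·(0.0832) - 0.8 = -1.4706

-1.4706


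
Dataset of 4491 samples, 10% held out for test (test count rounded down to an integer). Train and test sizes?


Test = ⌊4491·10/100⌋ = 449
Train = 4491 - 449 = 4042

Train: 4042, Test: 449


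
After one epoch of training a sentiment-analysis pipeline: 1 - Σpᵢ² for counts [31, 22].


Probabilities: [31/53, 22/53] ≈ [0.5849, 0.4151]
Σpᵢ² = (961 + 484)/53² = 1445/2809
Gini = 1 - Σpᵢ² = 1 - 1445/2809 = 0.4856

0.4856


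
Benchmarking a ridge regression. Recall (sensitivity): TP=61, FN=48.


Recall = TP/(TP+FN)
= 61/(61+48)
= 61/109 = 55.96%

55.96%


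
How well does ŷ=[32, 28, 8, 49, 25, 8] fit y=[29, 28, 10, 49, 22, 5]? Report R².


ȳ = 23.8333
SS_res = Σ(y-ŷ)² = 31
SS_tot = Σ(y-ȳ)² = 1226.83
R² = 1 - SS_res/SS_tot = 1 - 0.0253 = 0.9747

0.9747


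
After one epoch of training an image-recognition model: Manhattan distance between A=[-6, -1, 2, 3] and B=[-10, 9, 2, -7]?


d = |-6+ 10| + |-1-9| + |2-2| + |3+ 7|
  = 4 + 10 + 0 + 10
  = 24

24


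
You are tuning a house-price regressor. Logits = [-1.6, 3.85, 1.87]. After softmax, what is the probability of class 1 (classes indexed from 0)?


Exponentials: e^-1.6=0.2019, e^3.85=46.9931, e^1.87=6.4883
Sum = 53.6833
Softmax = [0.0038, 0.8754, 0.1209]
p[1] = 46.9931/53.6833 = 0.8754

0.8754


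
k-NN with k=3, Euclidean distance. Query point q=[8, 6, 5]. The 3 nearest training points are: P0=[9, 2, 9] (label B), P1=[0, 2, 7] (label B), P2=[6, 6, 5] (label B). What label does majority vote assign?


d(q,P0) = 5.7446  (label B)
d(q,P1) = 9.1652  (label B)
d(q,P2) = 2.0  (label B)
Votes: A=0, B=3
Majority → B

B


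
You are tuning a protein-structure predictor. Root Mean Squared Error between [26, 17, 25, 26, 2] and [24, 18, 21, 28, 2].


MSE = 25/5 = 5
RMSE = √(25/5) = 2.2361

2.2361


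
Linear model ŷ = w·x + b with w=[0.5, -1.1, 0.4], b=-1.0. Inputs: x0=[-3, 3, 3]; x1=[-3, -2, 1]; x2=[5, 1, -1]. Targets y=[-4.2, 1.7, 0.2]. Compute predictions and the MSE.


ŷ0 = (0.5)·(-3) + (-1.1)·(3) + (0.4)·(3) - 1.0 = -4.6
ŷ1 = (0.5)·(-3) + (-1.1)·(-2) + (0.4)·(1) - 1.0 = 0.1
ŷ2 = (0.5)·(5) + (-1.1)·(1) + (0.4)·(-1) - 1.0 = -0.0
errors² = [0.16, 2.56, 0.04]
MSE = 2.7600/3 = 0.92

0.92


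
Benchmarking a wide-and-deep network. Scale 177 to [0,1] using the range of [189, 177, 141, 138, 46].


min=46, max=189
(177-46)/(189-46) = 131/143 = 0.9161

0.9161


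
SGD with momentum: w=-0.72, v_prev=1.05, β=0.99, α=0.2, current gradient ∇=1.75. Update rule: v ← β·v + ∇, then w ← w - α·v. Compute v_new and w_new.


v_new = 0.99·1.05 + 1.75 = 1.0395 + 1.75 = 2.7895
w_new = -0.72 - 0.2·2.7895 = -0.72 - 0.5579 = -1.2779

v_new=2.7895, w_new=-1.2779


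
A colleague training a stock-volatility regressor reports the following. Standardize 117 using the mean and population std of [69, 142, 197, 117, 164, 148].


μ = 139.5, σ = 39.7104
z = (117 - 139.5)/39.7104 = -0.5666

-0.5666


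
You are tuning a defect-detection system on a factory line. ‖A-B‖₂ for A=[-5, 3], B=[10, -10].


d = √((-5-10)² + (3+ 10)²)
  = √(225 + 169)
  = √394 = 19.8494

19.8494


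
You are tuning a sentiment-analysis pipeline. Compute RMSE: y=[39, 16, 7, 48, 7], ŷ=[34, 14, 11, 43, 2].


MSE = 95/5 = 19
RMSE = √(95/5) = 4.3589

4.3589


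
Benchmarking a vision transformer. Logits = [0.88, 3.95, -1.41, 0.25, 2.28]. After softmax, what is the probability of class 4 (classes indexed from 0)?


Exponentials: e^0.88=2.4109, e^3.95=51.9354, e^-1.41=0.2441, e^0.25=1.284, e^2.28=9.7767
Sum = 65.6511
Softmax = [0.0367, 0.7911, 0.0037, 0.0196, 0.1489]
p[4] = 9.7767/65.6511 = 0.1489

0.1489


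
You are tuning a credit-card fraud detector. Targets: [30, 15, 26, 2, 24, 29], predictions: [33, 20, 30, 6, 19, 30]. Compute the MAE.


Absolute errors: |30-33|=3, |15-20|=5, |26-30|=4, |2-6|=4, |24-19|=5, |29-30|=1
Sum = 22
MAE = 22/6 = 11/3

11/3


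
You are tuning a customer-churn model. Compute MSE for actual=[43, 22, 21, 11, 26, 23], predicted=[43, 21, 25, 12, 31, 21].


Squared errors: (43-43)²=0, (22-21)²=1, (21-25)²=16, (11-12)²=1, (26-31)²=25, (23-21)²=4
Sum = 47
MSE = 47/6 = 47/6

47/6


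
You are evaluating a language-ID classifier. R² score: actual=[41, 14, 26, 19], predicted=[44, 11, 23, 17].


ȳ = 25
SS_res = Σ(y-ŷ)² = 31
SS_tot = Σ(y-ȳ)² = 414
R² = 1 - SS_res/SS_tot = 1 - 0.0749 = 0.9251

0.9251


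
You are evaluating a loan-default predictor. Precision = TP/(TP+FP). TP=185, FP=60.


Precision = TP/(TP+FP)
= 185/(185+60)
= 185/245 = 75.51%

75.51%


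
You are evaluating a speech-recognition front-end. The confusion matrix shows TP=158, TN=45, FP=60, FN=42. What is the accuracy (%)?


Accuracy = (TP+TN)/(TP+TN+FP+FN)
= (158+45)/(305)
= 203/305 = 66.56%

66.56%


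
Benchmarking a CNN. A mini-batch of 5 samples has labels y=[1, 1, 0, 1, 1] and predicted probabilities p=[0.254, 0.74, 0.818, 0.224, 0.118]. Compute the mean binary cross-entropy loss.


L[0] = -ln(0.254) = 1.3704
L[1] = -ln(0.74) = 0.3011
L[2] = -ln(1-0.818) = -ln(0.182) = 1.7037
L[3] = -ln(0.224) = 1.4961
L[4] = -ln(0.118) = 2.1371
mean = (1.3704 + 0.3011 + 1.7037 + 1.4961 + 2.1371)/5 = 1.4017

1.4017


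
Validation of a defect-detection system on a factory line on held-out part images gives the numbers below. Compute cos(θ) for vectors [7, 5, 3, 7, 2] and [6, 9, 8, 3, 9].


A·B = 7·6 + 5·9 + 3·8 + 7·3 + 2·9 = 150
‖A‖ = √136 = 11.6619, ‖B‖ = √271 = 16.4621
cos = 150/(√136·√271) = 150/√36856 = 0.7813

0.7813


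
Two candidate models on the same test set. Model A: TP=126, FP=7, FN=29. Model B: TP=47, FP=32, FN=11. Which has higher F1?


Model A: P=126/133=0.9474, R=126/155=0.8129, F1=2PR/(P+R)=2TP/(2TP+FP+FN)=252/288=0.875
Model B: P=47/79=0.5949, R=47/58=0.8103, F1=2PR/(P+R)=2TP/(2TP+FP+FN)=94/137=0.6861
0.875 > 0.6861 → Model A

Model A


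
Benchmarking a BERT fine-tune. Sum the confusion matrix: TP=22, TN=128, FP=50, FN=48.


Total = TP + TN + FP + FN
= 22 + 128 + 50 + 48
= 248
(Predicted positive: 72, predicted negative: 176)

248


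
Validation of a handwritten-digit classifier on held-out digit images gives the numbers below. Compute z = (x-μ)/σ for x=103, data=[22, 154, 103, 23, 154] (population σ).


μ = 91.2, σ = 59.1047
z = (103 - 91.2)/59.1047 = 0.1996

0.1996


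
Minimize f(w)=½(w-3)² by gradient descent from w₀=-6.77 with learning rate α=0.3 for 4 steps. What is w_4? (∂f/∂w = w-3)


step 1: grad = -6.77-3 = -9.77; w = -6.77 - 0.3·(-9.77) = -3.839
step 2: grad = -3.839-3 = -6.839; w = -3.839 - 0.3·(-6.839) = -1.7873
step 3: grad = -1.7873-3 = -4.7873; w = -1.7873 - 0.3·(-4.7873) = -0.35111
step 4: grad = -0.35111-3 = -3.35111; w = -0.35111 - 0.3·(-3.35111) = 0.654223

0.654223


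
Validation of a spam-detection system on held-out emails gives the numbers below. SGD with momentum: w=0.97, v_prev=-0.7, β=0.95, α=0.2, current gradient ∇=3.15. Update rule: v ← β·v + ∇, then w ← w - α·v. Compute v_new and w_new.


v_new = 0.95·-0.7 + 3.15 = -0.665 + 3.15 = 2.485
w_new = 0.97 - 0.2·2.485 = 0.97 - 0.497 = 0.473

v_new=2.485, w_new=0.473


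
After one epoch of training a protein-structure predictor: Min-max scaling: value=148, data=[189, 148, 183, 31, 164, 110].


min=31, max=189
(148-31)/(189-31) = 117/158 = 0.7405

0.7405


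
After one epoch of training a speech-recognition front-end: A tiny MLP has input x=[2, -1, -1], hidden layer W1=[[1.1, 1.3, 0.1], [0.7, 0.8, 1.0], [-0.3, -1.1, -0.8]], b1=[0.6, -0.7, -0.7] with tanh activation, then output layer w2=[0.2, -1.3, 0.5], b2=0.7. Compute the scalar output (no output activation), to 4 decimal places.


z1[0] = (1.1)·(2) + (1.3)·(-1) + (0.1)·(-1) + 0.6 = 1.4
z1[1] = (0.7)·(2) + (0.8)·(-1) + (1.0)·(-1) - 0.7 = -1.1
z1[2] = (-0.3)·(2) + (-1.1)·(-1) + (-0.8)·(-1) - 0.7 = 0.6
h = tanh(z1) = [0.8854, -0.8005, 0.537]
output = (0.2)·(0.8854) + (-1.3)·(-0.8005) + (0.5)·(0.537) + 0.7 = 2.1862

2.1862


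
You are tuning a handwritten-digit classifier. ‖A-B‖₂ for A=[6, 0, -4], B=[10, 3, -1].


d = √((6-10)² + (0-3)² + (-4+ 1)²)
  = √(16 + 9 + 9)
  = √34 = 5.831

5.831


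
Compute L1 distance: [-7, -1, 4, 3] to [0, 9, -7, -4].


d = |-7-0| + |-1-9| + |4+ 7| + |3+ 4|
  = 7 + 10 + 11 + 7
  = 35

35


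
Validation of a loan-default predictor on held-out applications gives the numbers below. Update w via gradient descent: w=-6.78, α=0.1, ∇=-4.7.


w_new = w - α·∇
= -6.78 - 0.1·-4.7
= -6.78 + 0.47
= -6.31

-6.31


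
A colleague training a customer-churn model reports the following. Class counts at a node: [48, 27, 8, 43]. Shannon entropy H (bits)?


Probabilities: [48/126, 27/126, 8/126, 43/126] ≈ [0.381, 0.2143, 0.0635, 0.3413]
H = -((48/126)·log₂(48/126) + (27/126)·log₂(27/126) + (8/126)·log₂(8/126) + (43/126)·log₂(43/126))
  = 1.7885 bits

1.7885 bits


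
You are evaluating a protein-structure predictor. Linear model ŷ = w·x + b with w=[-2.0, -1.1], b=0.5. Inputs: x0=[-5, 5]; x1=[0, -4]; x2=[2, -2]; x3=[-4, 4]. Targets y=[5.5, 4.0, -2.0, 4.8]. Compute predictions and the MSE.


ŷ0 = (-2.0)·(-5) + (-1.1)·(5) + 0.5 = 5.0
ŷ1 = (-2.0)·(0) + (-1.1)·(-4) + 0.5 = 4.9
ŷ2 = (-2.0)·(2) + (-1.1)·(-2) + 0.5 = -1.3
ŷ3 = (-2.0)·(-4) + (-1.1)·(4) + 0.5 = 4.1
errors² = [0.25, 0.81, 0.49, 0.49]
MSE = 2.0400/4 = 0.51

0.51


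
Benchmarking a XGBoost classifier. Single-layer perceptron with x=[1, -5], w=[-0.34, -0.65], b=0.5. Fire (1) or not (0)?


z = (1)·(-0.34) + (-5)·(-0.65) + 0.5
  = 3.41
step(z) = 1 (z≥0)

1


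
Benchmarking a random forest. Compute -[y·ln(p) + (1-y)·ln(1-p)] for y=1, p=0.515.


BCE = -[y·ln(p) + (1-y)·ln(1-p)]
= -1·ln(0.515) - 0
= -ln(0.515) = 0.6636

0.6636


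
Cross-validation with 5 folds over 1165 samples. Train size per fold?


Fold size = 1165/5 = 233
Training per fold = 1165 - 233 = 932

932


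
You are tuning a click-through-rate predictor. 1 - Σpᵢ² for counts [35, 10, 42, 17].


Probabilities: [35/104, 10/104, 42/104, 17/104] ≈ [0.3365, 0.0962, 0.4038, 0.1635]
Σpᵢ² = (1225 + 100 + 1764 + 289)/104² = 3378/10816
Gini = 1 - Σpᵢ² = 1 - 3378/10816 = 0.6877

0.6877


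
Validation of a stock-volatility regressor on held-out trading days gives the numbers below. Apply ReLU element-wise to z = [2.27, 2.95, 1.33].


ReLU(2.27) = max(0, 2.27) = 2.27
ReLU(2.95) = max(0, 2.95) = 2.95
ReLU(1.33) = max(0, 1.33) = 1.33
result = [2.27, 2.95, 1.33]

[2.27, 2.95, 1.33]


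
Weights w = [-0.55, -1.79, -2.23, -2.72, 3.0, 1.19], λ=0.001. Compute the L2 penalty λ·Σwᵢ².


‖w‖₂² = (-0.55)² + (-1.79)² + (-2.23)² + (-2.72)² + (3.0)² + (1.19)²
     = 0.3025 + 3.2041 + 4.9729 + 7.3984 + 9 + 1.4161
     = 26.294
λ·‖w‖₂² = 0.001·26.294 = 0.026294

0.026294


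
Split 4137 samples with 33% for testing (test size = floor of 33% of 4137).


Test = ⌊4137·33/100⌋ = 1365
Train = 4137 - 1365 = 2772

Train: 2772, Test: 1365


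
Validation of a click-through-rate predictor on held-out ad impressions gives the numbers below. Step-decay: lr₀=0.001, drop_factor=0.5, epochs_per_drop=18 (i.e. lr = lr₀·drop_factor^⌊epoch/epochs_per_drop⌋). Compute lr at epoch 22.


n_drops = ⌊22/18⌋ = 1
lr = 0.001·0.5^1 = 0.001·0.5 = 0.0005

0.0005


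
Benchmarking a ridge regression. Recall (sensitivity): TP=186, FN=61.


Recall = TP/(TP+FN)
= 186/(186+61)
= 186/247 = 75.3%

75.3%


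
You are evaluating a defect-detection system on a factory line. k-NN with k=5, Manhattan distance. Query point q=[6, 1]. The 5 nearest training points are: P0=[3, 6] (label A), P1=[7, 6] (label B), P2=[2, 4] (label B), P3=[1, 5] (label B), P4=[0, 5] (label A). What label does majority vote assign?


d(q,P0) = 8  (label A)
d(q,P1) = 6  (label B)
d(q,P2) = 7  (label B)
d(q,P3) = 9  (label B)
d(q,P4) = 10  (label A)
Votes: A=2, B=3
Majority → B

B


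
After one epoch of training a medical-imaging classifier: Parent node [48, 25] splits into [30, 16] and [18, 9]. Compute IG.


Parent = [48, 25], H_parent = 0.9272
H_left = 0.9321 (n=46), H_right = 0.9183 (n=27)
H_children = (46/73)·0.9321 + (27/73)·0.9183 = 0.927
IG = 0.9272 - 0.927 = 0.0002

0.0002


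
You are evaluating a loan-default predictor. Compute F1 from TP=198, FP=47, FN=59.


Precision = 198/245 = 0.8082
Recall = 198/257 = 0.7704
F1 = 2·P·R/(P+R) = 2·TP/(2·TP+FP+FN) = 396/(396+47+59) = 396/502 = 0.7888

0.7888


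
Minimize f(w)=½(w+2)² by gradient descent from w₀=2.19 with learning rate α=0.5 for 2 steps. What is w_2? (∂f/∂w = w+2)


step 1: grad = 2.19+2 = 4.19; w = 2.19 - 0.5·(4.19) = 0.095
step 2: grad = 0.095+2 = 2.095; w = 0.095 - 0.5·(2.095) = -0.9525

-0.9525


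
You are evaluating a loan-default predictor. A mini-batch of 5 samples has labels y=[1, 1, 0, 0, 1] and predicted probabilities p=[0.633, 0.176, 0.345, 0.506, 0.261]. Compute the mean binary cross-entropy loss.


L[0] = -ln(0.633) = 0.4573
L[1] = -ln(0.176) = 1.7373
L[2] = -ln(1-0.345) = -ln(0.655) = 0.4231
L[3] = -ln(1-0.506) = -ln(0.494) = 0.7052
L[4] = -ln(0.261) = 1.3432
mean = (0.4573 + 1.7373 + 0.4231 + 0.7052 + 1.3432)/5 = 0.9332

0.9332


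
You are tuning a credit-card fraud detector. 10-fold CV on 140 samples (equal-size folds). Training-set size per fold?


Fold size = 140/10 = 14
Training per fold = 140 - 14 = 126

126


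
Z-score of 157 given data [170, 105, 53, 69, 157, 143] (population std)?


μ = 116.1667, σ = 44.0167
z = (157 - 116.1667)/44.0167 = 0.9277

0.9277


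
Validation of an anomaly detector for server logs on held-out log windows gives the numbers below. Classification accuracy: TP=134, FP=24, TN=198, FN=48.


Accuracy = (TP+TN)/(TP+TN+FP+FN)
= (134+198)/(404)
= 332/404 = 82.18%

82.18%


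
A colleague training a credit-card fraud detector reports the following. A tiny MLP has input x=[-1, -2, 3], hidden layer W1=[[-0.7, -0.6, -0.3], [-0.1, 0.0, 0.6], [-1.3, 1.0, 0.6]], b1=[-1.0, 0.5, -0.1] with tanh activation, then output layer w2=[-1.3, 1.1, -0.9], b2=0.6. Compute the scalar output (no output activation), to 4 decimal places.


z1[0] = (-0.7)·(-1) + (-0.6)·(-2) + (-0.3)·(3) - 1.0 = 0.0
z1[1] = (-0.1)·(-1) + (0.0)·(-2) + (0.6)·(3) + 0.5 = 2.4
z1[2] = (-1.3)·(-1) + (1.0)·(-2) + (0.6)·(3) - 0.1 = 1.0
h = tanh(z1) = [0.0, 0.9837, 0.7616]
output = (-1.3)·(0.0) + (1.1)·(0.9837) + (-0.9)·(0.7616) + 0.6 = 0.9966

0.9966


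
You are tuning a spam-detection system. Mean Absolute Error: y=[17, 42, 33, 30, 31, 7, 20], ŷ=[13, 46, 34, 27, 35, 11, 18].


Absolute errors: |17-13|=4, |42-46|=4, |33-34|=1, |30-27|=3, |31-35|=4, |7-11|=4, |20-18|=2
Sum = 22
MAE = 22/7 = 22/7

22/7


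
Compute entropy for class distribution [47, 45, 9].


Probabilities: [47/101, 45/101, 9/101] ≈ [0.4653, 0.4455, 0.0891]
H = -((47/101)·log₂(47/101) + (45/101)·log₂(45/101) + (9/101)·log₂(9/101))
  = 1.3441 bits

1.3441 bits


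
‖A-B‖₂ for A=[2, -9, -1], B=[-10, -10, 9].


d = √((2+ 10)² + (-9+ 10)² + (-1-9)²)
  = √(144 + 1 + 100)
  = √245 = 15.6525

15.6525


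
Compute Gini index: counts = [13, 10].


Probabilities: [13/23, 10/23] ≈ [0.5652, 0.4348]
Σpᵢ² = (169 + 100)/23² = 269/529
Gini = 1 - Σpᵢ² = 1 - 269/529 = 0.4915

0.4915


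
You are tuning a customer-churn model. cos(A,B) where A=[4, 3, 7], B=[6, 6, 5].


A·B = 4·6 + 3·6 + 7·5 = 77
‖A‖ = √74 = 8.6023, ‖B‖ = √97 = 9.8489
cos = 77/(√74·√97) = 77/√7178 = 0.9088

0.9088


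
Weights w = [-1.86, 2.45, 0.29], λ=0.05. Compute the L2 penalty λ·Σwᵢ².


‖w‖₂² = (-1.86)² + (2.45)² + (0.29)²
     = 3.4596 + 6.0025 + 0.0841
     = 9.5462
λ·‖w‖₂² = 0.05·9.5462 = 0.47731

0.47731


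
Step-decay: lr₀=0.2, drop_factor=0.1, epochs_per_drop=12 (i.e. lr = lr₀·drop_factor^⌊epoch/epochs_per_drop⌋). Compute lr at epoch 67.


n_drops = ⌊67/12⌋ = 5
lr = 0.2·0.1^5 = 0.2·0.00001 = 0.000002

0.000002


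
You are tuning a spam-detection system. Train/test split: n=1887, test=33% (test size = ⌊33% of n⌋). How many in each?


Test = ⌊1887·33/100⌋ = 622
Train = 1887 - 622 = 1265

Train: 1265, Test: 622


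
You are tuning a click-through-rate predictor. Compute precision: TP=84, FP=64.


Precision = TP/(TP+FP)
= 84/(84+64)
= 84/148 = 56.76%

56.76%


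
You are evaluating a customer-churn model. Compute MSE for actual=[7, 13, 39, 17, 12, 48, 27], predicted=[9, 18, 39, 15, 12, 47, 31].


Squared errors: (7-9)²=4, (13-18)²=25, (39-39)²=0, (17-15)²=4, (12-12)²=0, (48-47)²=1, (27-31)²=16
Sum = 50
MSE = 50/7 = 50/7

50/7


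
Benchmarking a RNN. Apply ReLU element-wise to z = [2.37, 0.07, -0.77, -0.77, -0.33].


ReLU(2.37) = max(0, 2.37) = 2.37
ReLU(0.07) = max(0, 0.07) = 0.07
ReLU(-0.77) = max(0, -0.77) = 0.0
ReLU(-0.77) = max(0, -0.77) = 0.0
ReLU(-0.33) = max(0, -0.33) = 0.0
result = [2.37, 0.07, 0.0, 0.0, 0.0]

[2.37, 0.07, 0.0, 0.0, 0.0]


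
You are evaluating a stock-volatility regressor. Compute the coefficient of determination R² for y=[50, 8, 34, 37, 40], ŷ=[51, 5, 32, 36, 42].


ȳ = 33.8
SS_res = Σ(y-ŷ)² = 19
SS_tot = Σ(y-ȳ)² = 976.8
R² = 1 - SS_res/SS_tot = 1 - 0.0195 = 0.9805

0.9805


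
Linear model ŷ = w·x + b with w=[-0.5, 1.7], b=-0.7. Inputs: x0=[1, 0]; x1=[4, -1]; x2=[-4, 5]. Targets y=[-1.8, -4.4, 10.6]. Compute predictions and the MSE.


ŷ0 = (-0.5)·(1) + (1.7)·(0) - 0.7 = -1.2
ŷ1 = (-0.5)·(4) + (1.7)·(-1) - 0.7 = -4.4
ŷ2 = (-0.5)·(-4) + (1.7)·(5) - 0.7 = 9.8
errors² = [0.36, 0.0, 0.64]
MSE = 1.0000/3 = 0.3333

0.3333


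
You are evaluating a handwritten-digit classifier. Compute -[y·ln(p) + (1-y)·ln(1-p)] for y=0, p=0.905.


BCE = -[y·ln(p) + (1-y)·ln(1-p)]
= -0 - 1·ln(1-0.905)
= -ln(0.095) = 2.3539

2.3539


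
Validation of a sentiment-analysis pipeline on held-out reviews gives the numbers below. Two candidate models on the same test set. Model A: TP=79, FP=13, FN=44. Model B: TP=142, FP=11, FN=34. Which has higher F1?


Model A: P=79/92=0.8587, R=79/123=0.6423, F1=2PR/(P+R)=2TP/(2TP+FP+FN)=158/215=0.7349
Model B: P=142/153=0.9281, R=142/176=0.8068, F1=2PR/(P+R)=2TP/(2TP+FP+FN)=284/329=0.8632
0.7349 < 0.8632 → Model B

Model B


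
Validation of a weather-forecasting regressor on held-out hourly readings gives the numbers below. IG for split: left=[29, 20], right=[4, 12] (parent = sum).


Parent = [33, 32], H_parent = 0.9998
H_left = 0.9755 (n=49), H_right = 0.8113 (n=16)
H_children = (49/65)·0.9755 + (16/65)·0.8113 = 0.9351
IG = 0.9998 - 0.9351 = 0.0647

0.0647


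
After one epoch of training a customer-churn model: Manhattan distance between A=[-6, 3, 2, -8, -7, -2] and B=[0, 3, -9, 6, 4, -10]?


d = |-6-0| + |3-3| + |2+ 9| + |-8-6| + |-7-4| + |-2+ 10|
  = 6 + 0 + 11 + 14 + 11 + 8
  = 50

50


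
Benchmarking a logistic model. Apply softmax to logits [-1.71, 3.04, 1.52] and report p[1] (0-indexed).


Exponentials: e^-1.71=0.1809, e^3.04=20.9052, e^1.52=4.5722
Sum = 25.6583
Softmax = [0.007, 0.8148, 0.1782]
p[1] = 20.9052/25.6583 = 0.8148

0.8148


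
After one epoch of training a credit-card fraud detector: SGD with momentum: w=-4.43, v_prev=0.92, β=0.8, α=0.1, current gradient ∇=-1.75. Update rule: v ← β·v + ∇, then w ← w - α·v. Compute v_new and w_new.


v_new = 0.8·0.92 - 1.75 = 0.736 - 1.75 = -1.014
w_new = -4.43 - 0.1·-1.014 = -4.43 + 0.1014 = -4.3286

v_new=-1.014, w_new=-4.3286


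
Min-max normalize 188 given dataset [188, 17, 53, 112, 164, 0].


min=0, max=188
(188-0)/(188-0) = 188/188 = 1.0

1.0


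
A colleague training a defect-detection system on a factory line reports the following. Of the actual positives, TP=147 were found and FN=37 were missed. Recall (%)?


Recall = TP/(TP+FN)
= 147/(147+37)
= 147/184 = 79.89%

79.89%


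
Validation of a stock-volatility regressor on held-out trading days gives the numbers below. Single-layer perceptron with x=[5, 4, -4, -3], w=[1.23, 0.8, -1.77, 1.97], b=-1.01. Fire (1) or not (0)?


z = (5)·(1.23) + (4)·(0.8) + (-4)·(-1.77) + (-3)·(1.97) - 1.01
  = 9.51
step(z) = 1 (z≥0)

1


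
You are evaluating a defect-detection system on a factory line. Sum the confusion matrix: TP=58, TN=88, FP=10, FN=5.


Total = TP + TN + FP + FN
= 58 + 88 + 10 + 5
= 161
(Predicted positive: 68, predicted negative: 93)

161


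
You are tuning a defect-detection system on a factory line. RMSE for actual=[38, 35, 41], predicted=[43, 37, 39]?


MSE = 33/3 = 11
RMSE = √(33/3) = 3.3166

3.3166


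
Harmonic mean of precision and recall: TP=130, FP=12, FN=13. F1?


Precision = 130/142 = 0.9155
Recall = 130/143 = 0.9091
F1 = 2·P·R/(P+R) = 2·TP/(2·TP+FP+FN) = 260/(260+12+13) = 260/285 = 0.9123

0.9123


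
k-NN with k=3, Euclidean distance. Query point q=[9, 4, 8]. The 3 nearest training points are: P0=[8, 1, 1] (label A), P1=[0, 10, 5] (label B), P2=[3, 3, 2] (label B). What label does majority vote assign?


d(q,P0) = 7.6811  (label A)
d(q,P1) = 11.225  (label B)
d(q,P2) = 8.544  (label B)
Votes: A=1, B=2
Majority → B

B


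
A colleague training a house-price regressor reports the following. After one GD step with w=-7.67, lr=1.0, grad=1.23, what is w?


w_new = w - α·∇
= -7.67 - 1.0·1.23
= -7.67 - 1.23
= -8.9

-8.9


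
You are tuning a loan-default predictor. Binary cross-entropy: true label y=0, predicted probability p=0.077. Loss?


BCE = -[y·ln(p) + (1-y)·ln(1-p)]
= -0 - 1·ln(1-0.077)
= -ln(0.923) = 0.0801

0.0801


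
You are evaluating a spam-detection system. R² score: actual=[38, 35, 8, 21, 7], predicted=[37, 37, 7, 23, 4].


ȳ = 21.8
SS_res = Σ(y-ŷ)² = 19
SS_tot = Σ(y-ȳ)² = 846.8
R² = 1 - SS_res/SS_tot = 1 - 0.0224 = 0.9776

0.9776


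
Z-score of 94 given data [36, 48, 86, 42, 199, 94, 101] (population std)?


μ = 86.5714, σ = 52.0106
z = (94 - 86.5714)/52.0106 = 0.1428

0.1428


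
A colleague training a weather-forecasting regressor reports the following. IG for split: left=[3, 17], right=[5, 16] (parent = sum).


Parent = [8, 33], H_parent = 0.7121
H_left = 0.6098 (n=20), H_right = 0.7919 (n=21)
H_children = (20/41)·0.6098 + (21/41)·0.7919 = 0.7031
IG = 0.7121 - 0.7031 = 0.009

0.009


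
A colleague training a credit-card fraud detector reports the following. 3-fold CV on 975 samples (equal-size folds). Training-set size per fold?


Fold size = 975/3 = 325
Training per fold = 975 - 325 = 650

650


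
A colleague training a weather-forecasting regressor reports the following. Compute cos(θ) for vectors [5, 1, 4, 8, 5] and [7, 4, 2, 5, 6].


A·B = 5·7 + 1·4 + 4·2 + 8·5 + 5·6 = 117
‖A‖ = √131 = 11.4455, ‖B‖ = √130 = 11.4018
cos = 117/(√131·√130) = 117/√17030 = 0.8966

0.8966


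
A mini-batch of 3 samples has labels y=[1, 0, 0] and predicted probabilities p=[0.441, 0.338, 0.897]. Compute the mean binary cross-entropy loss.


L[0] = -ln(0.441) = 0.8187
L[1] = -ln(1-0.338) = -ln(0.662) = 0.4125
L[2] = -ln(1-0.897) = -ln(0.103) = 2.273
mean = (0.8187 + 0.4125 + 2.273)/3 = 1.1681

1.1681


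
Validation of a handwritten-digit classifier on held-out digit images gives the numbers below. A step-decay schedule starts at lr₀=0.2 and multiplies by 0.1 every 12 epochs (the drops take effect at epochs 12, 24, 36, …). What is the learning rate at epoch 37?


n_drops = ⌊37/12⌋ = 3
lr = 0.2·0.1^3 = 0.2·0.001 = 0.0002

0.0002


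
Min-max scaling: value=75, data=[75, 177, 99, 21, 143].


min=21, max=177
(75-21)/(177-21) = 54/156 = 0.3462

0.3462


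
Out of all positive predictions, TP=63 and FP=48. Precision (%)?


Precision = TP/(TP+FP)
= 63/(63+48)
= 63/111 = 56.76%

56.76%


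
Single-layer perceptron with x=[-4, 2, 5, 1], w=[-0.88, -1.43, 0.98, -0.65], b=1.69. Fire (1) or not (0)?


z = (-4)·(-0.88) + (2)·(-1.43) + (5)·(0.98) + (1)·(-0.65) + 1.69
  = 6.6
step(z) = 1 (z≥0)

1


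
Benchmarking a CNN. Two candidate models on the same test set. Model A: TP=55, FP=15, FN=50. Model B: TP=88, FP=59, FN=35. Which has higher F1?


Model A: P=55/70=0.7857, R=55/105=0.5238, F1=2PR/(P+R)=2TP/(2TP+FP+FN)=110/175=0.6286
Model B: P=88/147=0.5986, R=88/123=0.7154, F1=2PR/(P+R)=2TP/(2TP+FP+FN)=176/270=0.6519
0.6286 < 0.6519 → Model B

Model B


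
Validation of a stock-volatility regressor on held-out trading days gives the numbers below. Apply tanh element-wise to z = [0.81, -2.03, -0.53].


tanh(0.81) = 0.6696
tanh(-2.03) = -0.9661
tanh(-0.53) = -0.4854
result = [0.6696, -0.9661, -0.4854]

[0.6696, -0.9661, -0.4854]


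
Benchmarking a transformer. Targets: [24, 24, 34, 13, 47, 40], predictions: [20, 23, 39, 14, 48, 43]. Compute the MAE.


Absolute errors: |24-20|=4, |24-23|=1, |34-39|=5, |13-14|=1, |47-48|=1, |40-43|=3
Sum = 15
MAE = 15/6 = 5/2

5/2


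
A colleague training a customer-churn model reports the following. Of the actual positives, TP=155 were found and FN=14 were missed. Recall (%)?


Recall = TP/(TP+FN)
= 155/(155+14)
= 155/169 = 91.72%

91.72%


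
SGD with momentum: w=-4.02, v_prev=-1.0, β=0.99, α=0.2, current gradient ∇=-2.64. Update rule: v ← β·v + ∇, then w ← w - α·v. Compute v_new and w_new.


v_new = 0.99·-1.0 - 2.64 = -0.99 - 2.64 = -3.63
w_new = -4.02 - 0.2·-3.63 = -4.02 + 0.726 = -3.294

v_new=-3.63, w_new=-3.294


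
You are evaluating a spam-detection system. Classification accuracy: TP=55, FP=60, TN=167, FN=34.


Accuracy = (TP+TN)/(TP+TN+FP+FN)
= (55+167)/(316)
= 222/316 = 70.25%

70.25%


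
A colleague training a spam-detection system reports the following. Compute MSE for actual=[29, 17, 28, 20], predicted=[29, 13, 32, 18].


Squared errors: (29-29)²=0, (17-13)²=16, (28-32)²=16, (20-18)²=4
Sum = 36
MSE = 36/4 = 9

9


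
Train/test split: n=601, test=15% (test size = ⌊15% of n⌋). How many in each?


Test = ⌊601·15/100⌋ = 90
Train = 601 - 90 = 511

Train: 511, Test: 90


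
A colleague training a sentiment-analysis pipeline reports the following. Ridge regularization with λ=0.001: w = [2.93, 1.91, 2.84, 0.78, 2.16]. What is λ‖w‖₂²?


‖w‖₂² = (2.93)² + (1.91)² + (2.84)² + (0.78)² + (2.16)²
     = 8.5849 + 3.6481 + 8.0656 + 0.6084 + 4.6656
     = 25.5726
λ·‖w‖₂² = 0.001·25.5726 = 0.025573

0.025573


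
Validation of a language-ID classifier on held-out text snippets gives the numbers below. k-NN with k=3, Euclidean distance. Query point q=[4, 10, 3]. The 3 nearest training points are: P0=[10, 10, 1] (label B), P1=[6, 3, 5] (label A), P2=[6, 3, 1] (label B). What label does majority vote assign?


d(q,P0) = 6.3246  (label B)
d(q,P1) = 7.5498  (label A)
d(q,P2) = 7.5498  (label B)
Votes: A=1, B=2
Majority → B

B


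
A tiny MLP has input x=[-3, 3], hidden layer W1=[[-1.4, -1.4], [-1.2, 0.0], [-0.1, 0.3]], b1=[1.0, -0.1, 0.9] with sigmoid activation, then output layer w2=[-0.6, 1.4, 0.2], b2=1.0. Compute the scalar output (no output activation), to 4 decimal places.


z1[0] = (-1.4)·(-3) + (-1.4)·(3) + 1.0 = 1.0
z1[1] = (-1.2)·(-3) + (0.0)·(3) - 0.1 = 3.5
z1[2] = (-0.1)·(-3) + (0.3)·(3) + 0.9 = 2.1
h = sigmoid(z1) = [0.7311, 0.9707, 0.8909]
output = (-0.6)·(0.7311) + (1.4)·(0.9707) + (0.2)·(0.8909) + 1.0 = 2.0985

2.0985


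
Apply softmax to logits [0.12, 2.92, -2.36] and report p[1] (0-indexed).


Exponentials: e^0.12=1.1275, e^2.92=18.5413, e^-2.36=0.0944
Sum = 19.7632
Softmax = [0.0571, 0.9382, 0.0048]
p[1] = 18.5413/19.7632 = 0.9382

0.9382


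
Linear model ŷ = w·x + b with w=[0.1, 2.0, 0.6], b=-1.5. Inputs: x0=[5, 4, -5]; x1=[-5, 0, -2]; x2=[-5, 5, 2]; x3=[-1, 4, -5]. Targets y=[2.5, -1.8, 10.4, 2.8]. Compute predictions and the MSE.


ŷ0 = (0.1)·(5) + (2.0)·(4) + (0.6)·(-5) - 1.5 = 4.0
ŷ1 = (0.1)·(-5) + (2.0)·(0) + (0.6)·(-2) - 1.5 = -3.2
ŷ2 = (0.1)·(-5) + (2.0)·(5) + (0.6)·(2) - 1.5 = 9.2
ŷ3 = (0.1)·(-1) + (2.0)·(4) + (0.6)·(-5) - 1.5 = 3.4
errors² = [2.25, 1.96, 1.44, 0.36]
MSE = 6.0100/4 = 1.5025

1.5025


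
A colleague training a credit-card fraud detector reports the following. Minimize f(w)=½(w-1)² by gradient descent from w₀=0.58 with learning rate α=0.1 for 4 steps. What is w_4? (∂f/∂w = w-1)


step 1: grad = 0.58-1 = -0.42; w = 0.58 - 0.1·(-0.42) = 0.622
step 2: grad = 0.622-1 = -0.378; w = 0.622 - 0.1·(-0.378) = 0.6598
step 3: grad = 0.6598-1 = -0.3402; w = 0.6598 - 0.1·(-0.3402) = 0.69382
step 4: grad = 0.69382-1 = -0.30618; w = 0.69382 - 0.1·(-0.30618) = 0.724438

0.724438


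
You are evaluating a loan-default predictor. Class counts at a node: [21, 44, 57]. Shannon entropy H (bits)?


Probabilities: [21/122, 44/122, 57/122] ≈ [0.1721, 0.3607, 0.4672]
H = -((21/122)·log₂(21/122) + (44/122)·log₂(44/122) + (57/122)·log₂(57/122))
  = 1.4805 bits

1.4805 bits


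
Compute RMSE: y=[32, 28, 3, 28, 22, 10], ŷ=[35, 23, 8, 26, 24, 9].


MSE = 68/6 = 11.3333
RMSE = √(68/6) = 3.3665

3.3665


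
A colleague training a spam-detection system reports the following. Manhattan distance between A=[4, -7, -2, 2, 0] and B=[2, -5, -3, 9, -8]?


d = |4-2| + |-7+ 5| + |-2+ 3| + |2-9| + |0+ 8|
  = 2 + 2 + 1 + 7 + 8
  = 20

20


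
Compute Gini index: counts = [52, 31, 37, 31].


Probabilities: [52/151, 31/151, 37/151, 31/151] ≈ [0.3444, 0.2053, 0.245, 0.2053]
Σpᵢ² = (2704 + 961 + 1369 + 961)/151² = 5995/22801
Gini = 1 - Σpᵢ² = 1 - 5995/22801 = 0.7371

0.7371


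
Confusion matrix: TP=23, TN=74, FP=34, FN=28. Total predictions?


Total = TP + TN + FP + FN
= 23 + 74 + 34 + 28
= 159
(Predicted positive: 57, predicted negative: 102)

159


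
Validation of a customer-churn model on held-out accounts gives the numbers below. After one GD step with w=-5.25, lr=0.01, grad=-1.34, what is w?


w_new = w - α·∇
= -5.25 - 0.01·-1.34
= -5.25 + 0.0134
= -5.2366

-5.2366


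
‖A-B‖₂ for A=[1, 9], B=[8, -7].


d = √((1-8)² + (9+ 7)²)
  = √(49 + 256)
  = √305 = 17.4642

17.4642


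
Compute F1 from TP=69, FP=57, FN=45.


Precision = 69/126 = 0.5476
Recall = 69/114 = 0.6053
F1 = 2·P·R/(P+R) = 2·TP/(2·TP+FP+FN) = 138/(138+57+45) = 138/240 = 0.575

0.575


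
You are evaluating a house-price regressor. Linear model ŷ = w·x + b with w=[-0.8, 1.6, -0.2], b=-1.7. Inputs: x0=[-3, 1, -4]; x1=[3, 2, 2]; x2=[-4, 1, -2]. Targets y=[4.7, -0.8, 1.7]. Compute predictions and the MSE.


ŷ0 = (-0.8)·(-3) + (1.6)·(1) + (-0.2)·(-4) - 1.7 = 3.1
ŷ1 = (-0.8)·(3) + (1.6)·(2) + (-0.2)·(2) - 1.7 = -1.3
ŷ2 = (-0.8)·(-4) + (1.6)·(1) + (-0.2)·(-2) - 1.7 = 3.5
errors² = [2.56, 0.25, 3.24]
MSE = 6.0500/3 = 2.0167

2.0167


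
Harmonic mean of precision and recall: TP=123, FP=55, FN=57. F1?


Precision = 123/178 = 0.691
Recall = 123/180 = 0.6833
F1 = 2·P·R/(P+R) = 2·TP/(2·TP+FP+FN) = 246/(246+55+57) = 246/358 = 0.6872

0.6872


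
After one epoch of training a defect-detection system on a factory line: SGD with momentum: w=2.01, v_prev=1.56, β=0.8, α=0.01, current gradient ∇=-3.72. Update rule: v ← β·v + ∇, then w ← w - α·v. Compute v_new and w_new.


v_new = 0.8·1.56 - 3.72 = 1.248 - 3.72 = -2.472
w_new = 2.01 - 0.01·-2.472 = 2.01 + 0.02472 = 2.03472

v_new=-2.472, w_new=2.03472


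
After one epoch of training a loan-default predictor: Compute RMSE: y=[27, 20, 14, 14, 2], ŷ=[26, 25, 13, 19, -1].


MSE = 61/5 = 12.2
RMSE = √(61/5) = 3.4928

3.4928


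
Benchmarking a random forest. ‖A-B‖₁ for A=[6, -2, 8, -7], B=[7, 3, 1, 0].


d = |6-7| + |-2-3| + |8-1| + |-7-0|
  = 1 + 5 + 7 + 7
  = 20

20


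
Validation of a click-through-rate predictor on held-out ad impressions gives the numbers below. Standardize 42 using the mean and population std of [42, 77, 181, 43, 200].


μ = 108.6, σ = 68.3128
z = (42 - 108.6)/68.3128 = -0.9749

-0.9749


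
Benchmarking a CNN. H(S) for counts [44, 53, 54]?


Probabilities: [44/151, 53/151, 54/151] ≈ [0.2914, 0.351, 0.3576]
H = -((44/151)·log₂(44/151) + (53/151)·log₂(53/151) + (54/151)·log₂(54/151))
  = 1.5791 bits

1.5791 bits


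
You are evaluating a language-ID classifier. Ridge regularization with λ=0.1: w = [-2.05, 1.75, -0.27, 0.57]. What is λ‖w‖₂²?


‖w‖₂² = (-2.05)² + (1.75)² + (-0.27)² + (0.57)²
     = 4.2025 + 3.0625 + 0.0729 + 0.3249
     = 7.6628
λ·‖w‖₂² = 0.1·7.6628 = 0.76628

0.76628


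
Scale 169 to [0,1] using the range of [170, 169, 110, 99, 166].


min=99, max=170
(169-99)/(170-99) = 70/71 = 0.9859

0.9859


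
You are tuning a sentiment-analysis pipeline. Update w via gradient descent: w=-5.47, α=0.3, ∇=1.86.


w_new = w - α·∇
= -5.47 - 0.3·1.86
= -5.47 - 0.558
= -6.028

-6.028


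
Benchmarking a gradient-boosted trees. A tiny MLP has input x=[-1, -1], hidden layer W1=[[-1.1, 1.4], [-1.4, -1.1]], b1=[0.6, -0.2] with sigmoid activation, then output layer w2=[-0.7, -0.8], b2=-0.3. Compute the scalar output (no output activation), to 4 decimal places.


z1[0] = (-1.1)·(-1) + (1.4)·(-1) + 0.6 = 0.3
z1[1] = (-1.4)·(-1) + (-1.1)·(-1) - 0.2 = 2.3
h = sigmoid(z1) = [0.5744, 0.9089]
output = (-0.7)·(0.5744) + (-0.8)·(0.9089) - 0.3 = -1.4292

-1.4292


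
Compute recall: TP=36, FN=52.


Recall = TP/(TP+FN)
= 36/(36+52)
= 36/88 = 40.91%

40.91%


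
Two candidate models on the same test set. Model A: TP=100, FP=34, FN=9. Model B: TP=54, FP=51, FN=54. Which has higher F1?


Model A: P=100/134=0.7463, R=100/109=0.9174, F1=2PR/(P+R)=2TP/(2TP+FP+FN)=200/243=0.823
Model B: P=54/105=0.5143, R=54/108=0.5, F1=2PR/(P+R)=2TP/(2TP+FP+FN)=108/213=0.507
0.823 > 0.507 → Model A

Model A


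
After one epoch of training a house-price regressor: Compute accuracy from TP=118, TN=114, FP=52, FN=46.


Accuracy = (TP+TN)/(TP+TN+FP+FN)
= (118+114)/(330)
= 232/330 = 70.3%

70.3%


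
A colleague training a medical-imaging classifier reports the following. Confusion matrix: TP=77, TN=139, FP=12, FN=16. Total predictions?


Total = TP + TN + FP + FN
= 77 + 139 + 12 + 16
= 244
(Predicted positive: 89, predicted negative: 155)

244


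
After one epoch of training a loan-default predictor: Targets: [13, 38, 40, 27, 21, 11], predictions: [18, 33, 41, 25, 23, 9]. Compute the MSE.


Squared errors: (13-18)²=25, (38-33)²=25, (40-41)²=1, (27-25)²=4, (21-23)²=4, (11-9)²=4
Sum = 63
MSE = 63/6 = 21/2

21/2
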